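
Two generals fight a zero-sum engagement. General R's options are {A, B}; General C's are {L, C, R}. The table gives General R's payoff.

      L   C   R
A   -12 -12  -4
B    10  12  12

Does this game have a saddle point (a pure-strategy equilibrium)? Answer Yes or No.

Yes

Row minima: A → -12, B → 10; maximin = 10.
Column maxima: L → 10, C → 12, R → 12; minimax = 10.
maximin = minimax = 10, so a saddle point exists.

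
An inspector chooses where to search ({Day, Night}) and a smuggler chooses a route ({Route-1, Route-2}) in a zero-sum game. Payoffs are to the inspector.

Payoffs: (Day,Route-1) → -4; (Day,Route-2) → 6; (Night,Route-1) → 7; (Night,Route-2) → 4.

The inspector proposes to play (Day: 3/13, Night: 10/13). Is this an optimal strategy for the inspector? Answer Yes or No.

Against Route-1 this mix gives (3/13)·(-4) + (10/13)·7 = 58/13.
Against Route-2 this mix gives (3/13)·6 + (10/13)·4 = 58/13.
All of the smuggler's active replies (Route-1, Route-2) yield 58/13, and no column does worse for the inspector. The mix makes the smuggler indifferent and guarantees 58/13, so it is optimal.

Yes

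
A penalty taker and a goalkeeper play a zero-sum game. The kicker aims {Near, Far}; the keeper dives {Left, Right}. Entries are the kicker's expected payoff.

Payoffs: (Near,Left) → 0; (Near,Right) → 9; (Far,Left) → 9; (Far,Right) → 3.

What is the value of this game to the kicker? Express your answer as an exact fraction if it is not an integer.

Row minima: Near → 0, Far → 3; maximin = 3.
Column maxima: Left → 9, Right → 9; minimax = 9.
3 ≠ 9, so there is no saddle point; optimal play is mixed.
Let the kicker play Near with probability p. Expected payoff against Left: 0p + 9(1−p) = −9p + 9; against Right: 9p + 3(1−p) = 6p + 3.
Setting these equal: −9p + 9 = 6p + 3 ⇒ −15p = -6 ⇒ p = 2/5, and the value is (-9)·(2/5) + 9 = 27/5.
For the keeper: with q = P(Left), equating Near's and Far's payoffs gives −9q + 9 = 6q + 3 ⇒ q = 2/5.

27/5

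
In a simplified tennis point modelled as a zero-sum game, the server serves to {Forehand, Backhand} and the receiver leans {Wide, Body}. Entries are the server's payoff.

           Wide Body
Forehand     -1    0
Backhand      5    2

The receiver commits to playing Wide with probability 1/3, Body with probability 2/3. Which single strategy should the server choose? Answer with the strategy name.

Backhand

Expected payoff of Forehand: (1/3)·(-1) + (2/3)·0 = -1/3.
Expected payoff of Backhand: (1/3)·5 + (2/3)·2 = 3.
The largest is 3, so the server's best response is Backhand.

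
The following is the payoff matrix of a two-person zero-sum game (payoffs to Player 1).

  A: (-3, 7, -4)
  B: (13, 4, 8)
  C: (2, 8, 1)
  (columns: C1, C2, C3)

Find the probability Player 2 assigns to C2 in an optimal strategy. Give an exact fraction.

7/11

Row minima: A → -4, B → 4, C → 1; maximin = 4.
Column maxima: C1 → 13, C2 → 8, C3 → 8; minimax = 8.
4 ≠ 8, so there is no saddle point; optimal play is mixed.
A is strictly dominated by C, so Player 1 never plays it.
C1 is strictly dominated by C3 (it gives Player 1 strictly more in every row), so Player 2 never plays it.
On the remaining 2×2 (B, C vs C2, C3):
Let Player 1 play B with probability p. Expected payoff against C2: 4p + 8(1−p) = −4p + 8; against C3: 8p + 1(1−p) = 7p + 1.
Setting these equal: −4p + 8 = 7p + 1 ⇒ −11p = -7 ⇒ p = 7/11, and the value is (-4)·(7/11) + 8 = 60/11.
For Player 2: with q = P(C2), equating B's and C's payoffs gives −4q + 8 = 7q + 1 ⇒ q = 7/11.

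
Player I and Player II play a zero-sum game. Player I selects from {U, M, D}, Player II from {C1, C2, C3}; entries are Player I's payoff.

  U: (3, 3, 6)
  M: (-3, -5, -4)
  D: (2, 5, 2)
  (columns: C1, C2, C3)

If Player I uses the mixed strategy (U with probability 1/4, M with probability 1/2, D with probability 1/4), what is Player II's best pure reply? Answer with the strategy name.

If Player II plays C1, Player I's expected payoff is (1/4)·3 + (1/2)·(-3) + (1/4)·2 = -1/4.
If Player II plays C2, Player I's expected payoff is (1/4)·3 + (1/2)·(-5) + (1/4)·5 = -1/2.
If Player II plays C3, Player I's expected payoff is (1/4)·6 + (1/2)·(-4) + (1/4)·2 = 0.
Player II minimizes Player I's payoff; the smallest is -1/2, so the best response is C2.

C2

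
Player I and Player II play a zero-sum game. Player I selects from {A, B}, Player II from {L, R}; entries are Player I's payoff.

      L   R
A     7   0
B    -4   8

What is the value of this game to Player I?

56/19

Row minima: A → 0, B → -4; maximin = 0.
Column maxima: L → 7, R → 8; minimax = 7.
0 ≠ 7, so there is no saddle point; optimal play is mixed.
Let Player I play A with probability p. Expected payoff against L: 7p + (-4)(1−p) = 11p − 4; against R: 0p + 8(1−p) = −8p + 8.
Setting these equal: 11p − 4 = −8p + 8 ⇒ 19p = 12 ⇒ p = 12/19, and the value is (11)·(12/19) − 4 = 56/19.
For Player II: with q = P(L), equating A's and B's payoffs gives 7q = −12q + 8 ⇒ q = 8/19.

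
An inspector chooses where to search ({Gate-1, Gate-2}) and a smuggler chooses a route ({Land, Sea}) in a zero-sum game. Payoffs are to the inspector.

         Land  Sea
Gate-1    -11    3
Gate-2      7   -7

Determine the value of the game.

-2

Row minima: Gate-1 → -11, Gate-2 → -7; maximin = -7.
Column maxima: Land → 7, Sea → 3; minimax = 3.
-7 ≠ 3, so there is no saddle point; optimal play is mixed.
Let the inspector play Gate-1 with probability p. Expected payoff against Land: (-11)p + 7(1−p) = −18p + 7; against Sea: 3p + (-7)(1−p) = 10p − 7.
Setting these equal: −18p + 7 = 10p − 7 ⇒ −28p = -14 ⇒ p = 1/2, and the value is (-18)·(1/2) + 7 = -2.
For the smuggler: with q = P(Land), equating Gate-1's and Gate-2's payoffs gives −14q + 3 = 14q − 7 ⇒ q = 5/14.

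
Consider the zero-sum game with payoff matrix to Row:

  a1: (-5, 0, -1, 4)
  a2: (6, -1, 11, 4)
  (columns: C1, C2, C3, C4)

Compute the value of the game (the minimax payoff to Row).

Row minima: a1 → -5, a2 → -1; maximin = -1.
Column maxima: C1 → 6, C2 → 0, C3 → 11, C4 → 4; minimax = 0.
-1 ≠ 0, so there is no saddle point; optimal play is mixed.
C3 is strictly dominated by C1 (it gives Row strictly more in every row), so Column never plays it.
C4 is strictly dominated by C2 (it gives Row strictly more in every row), so Column never plays it.
On the remaining 2×2 (a1, a2 vs C1, C2):
Let Row play a1 with probability p. Expected payoff against C1: (-5)p + 6(1−p) = −11p + 6; against C2: 0p + (-1)(1−p) = p − 1.
Setting these equal: −11p + 6 = p − 1 ⇒ −12p = -7 ⇒ p = 7/12, and the value is (-11)·(7/12) + 6 = -5/12.
For Column: with q = P(C1), equating a1's and a2's payoffs gives −5q = 7q − 1 ⇒ q = 1/12.

-5/12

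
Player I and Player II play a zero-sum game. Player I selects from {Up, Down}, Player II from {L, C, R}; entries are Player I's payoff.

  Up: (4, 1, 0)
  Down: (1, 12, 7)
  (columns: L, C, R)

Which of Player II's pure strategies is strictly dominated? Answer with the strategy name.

R holds Player I's payoff strictly below C in every row: 0 < 1, 7 < 12.
So C is strictly dominated for Player II.

C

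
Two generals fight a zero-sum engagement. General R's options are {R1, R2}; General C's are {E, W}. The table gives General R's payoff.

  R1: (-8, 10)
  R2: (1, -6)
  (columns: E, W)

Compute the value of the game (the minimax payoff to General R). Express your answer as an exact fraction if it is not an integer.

Row minima: R1 → -8, R2 → -6; maximin = -6.
Column maxima: E → 1, W → 10; minimax = 1.
-6 ≠ 1, so there is no saddle point; optimal play is mixed.
Let General R play R1 with probability p. Expected payoff against E: (-8)p + 1(1−p) = −9p + 1; against W: 10p + (-6)(1−p) = 16p − 6.
Setting these equal: −9p + 1 = 16p − 6 ⇒ −25p = -7 ⇒ p = 7/25, and the value is (-9)·(7/25) + 1 = -38/25.
For General C: with q = P(E), equating R1's and R2's payoffs gives −18q + 10 = 7q − 6 ⇒ q = 16/25.

-38/25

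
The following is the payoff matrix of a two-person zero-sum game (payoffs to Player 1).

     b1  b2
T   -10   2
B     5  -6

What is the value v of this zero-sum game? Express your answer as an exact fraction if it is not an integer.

Row minima: T → -10, B → -6; maximin = -6.
Column maxima: b1 → 5, b2 → 2; minimax = 2.
-6 ≠ 2, so there is no saddle point; optimal play is mixed.
Let Player 1 play T with probability p. Expected payoff against b1: (-10)p + 5(1−p) = −15p + 5; against b2: 2p + (-6)(1−p) = 8p − 6.
Setting these equal: −15p + 5 = 8p − 6 ⇒ −23p = -11 ⇒ p = 11/23, and the value is (-15)·(11/23) + 5 = -50/23.
For Player 2: with q = P(b1), equating T's and B's payoffs gives −12q + 2 = 11q − 6 ⇒ q = 8/23.

-50/23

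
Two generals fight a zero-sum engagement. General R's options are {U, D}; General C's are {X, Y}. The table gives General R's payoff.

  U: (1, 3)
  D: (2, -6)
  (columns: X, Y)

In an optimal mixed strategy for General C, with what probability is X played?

9/10

Row minima: U → 1, D → -6; maximin = 1.
Column maxima: X → 2, Y → 3; minimax = 2.
1 ≠ 2, so there is no saddle point; optimal play is mixed.
Let General R play U with probability p. Expected payoff against X: 1p + 2(1−p) = −p + 2; against Y: 3p + (-6)(1−p) = 9p − 6.
Setting these equal: −p + 2 = 9p − 6 ⇒ −10p = -8 ⇒ p = 4/5, and the value is (-1)·(4/5) + 2 = 6/5.
For General C: with q = P(X), equating U's and D's payoffs gives −2q + 3 = 8q − 6 ⇒ q = 9/10.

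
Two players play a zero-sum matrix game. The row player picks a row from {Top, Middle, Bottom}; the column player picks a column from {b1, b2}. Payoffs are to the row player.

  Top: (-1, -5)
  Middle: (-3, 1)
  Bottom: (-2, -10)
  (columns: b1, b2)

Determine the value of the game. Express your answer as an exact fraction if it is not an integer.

-2

Row minima: Top → -5, Middle → -3, Bottom → -10; maximin = -3.
Column maxima: b1 → -1, b2 → 1; minimax = -1.
-3 ≠ -1, so there is no saddle point; optimal play is mixed.
Bottom is strictly dominated by Top, so the row player never plays it.
On the remaining 2×2 (Top, Middle vs b1, b2):
Let the row player play Top with probability p. Expected payoff against b1: (-1)p + (-3)(1−p) = 2p − 3; against b2: (-5)p + 1(1−p) = −6p + 1.
Setting these equal: 2p − 3 = −6p + 1 ⇒ 8p = 4 ⇒ p = 1/2, and the value is (2)·(1/2) − 3 = -2.
For the column player: with q = P(b1), equating Top's and Middle's payoffs gives 4q − 5 = −4q + 1 ⇒ q = 3/4.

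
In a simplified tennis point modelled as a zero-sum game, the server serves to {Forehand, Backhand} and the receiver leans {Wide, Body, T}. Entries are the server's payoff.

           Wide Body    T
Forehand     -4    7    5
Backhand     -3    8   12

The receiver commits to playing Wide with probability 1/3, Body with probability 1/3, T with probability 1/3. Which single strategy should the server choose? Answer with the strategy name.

Backhand

Expected payoff of Forehand: (1/3)·(-4) + (1/3)·7 + (1/3)·5 = 8/3.
Expected payoff of Backhand: (1/3)·(-3) + (1/3)·8 + (1/3)·12 = 17/3.
The largest is 17/3, so the server's best response is Backhand.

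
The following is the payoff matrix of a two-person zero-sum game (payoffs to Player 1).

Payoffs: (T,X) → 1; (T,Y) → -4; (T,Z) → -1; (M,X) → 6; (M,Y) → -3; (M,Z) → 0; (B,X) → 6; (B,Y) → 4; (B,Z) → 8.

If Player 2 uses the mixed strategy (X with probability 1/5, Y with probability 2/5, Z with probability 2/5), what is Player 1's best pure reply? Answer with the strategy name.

Expected payoff of T: (1/5)·1 + (2/5)·(-4) + (2/5)·(-1) = -9/5.
Expected payoff of M: (1/5)·6 + (2/5)·(-3) + (2/5)·0 = 0.
Expected payoff of B: (1/5)·6 + (2/5)·4 + (2/5)·8 = 6.
The largest is 6, so Player 1's best response is B.

B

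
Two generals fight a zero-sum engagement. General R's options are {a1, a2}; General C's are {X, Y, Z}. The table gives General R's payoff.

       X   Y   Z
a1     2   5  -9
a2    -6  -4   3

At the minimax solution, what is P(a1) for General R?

Row minima: a1 → -9, a2 → -6; maximin = -6.
Column maxima: X → 2, Y → 5, Z → 3; minimax = 2.
-6 ≠ 2, so there is no saddle point; optimal play is mixed.
Y is strictly dominated by X (it gives General R strictly more in every row), so General C never plays it.
On the remaining 2×2 (a1, a2 vs X, Z):
Let General R play a1 with probability p. Expected payoff against X: 2p + (-6)(1−p) = 8p − 6; against Z: (-9)p + 3(1−p) = −12p + 3.
Setting these equal: 8p − 6 = −12p + 3 ⇒ 20p = 9 ⇒ p = 9/20, and the value is (8)·(9/20) − 6 = -12/5.
For General C: with q = P(X), equating a1's and a2's payoffs gives 11q − 9 = −9q + 3 ⇒ q = 3/5.

9/20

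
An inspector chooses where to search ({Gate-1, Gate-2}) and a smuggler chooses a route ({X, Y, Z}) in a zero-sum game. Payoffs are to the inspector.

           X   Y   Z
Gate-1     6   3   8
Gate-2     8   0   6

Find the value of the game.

Row minima: Gate-1 → 3, Gate-2 → 0; maximin = 3.
Column maxima: X → 8, Y → 3, Z → 8; minimax = 3.
Since maximin = minimax = 3, there is a saddle point and the value is 3.

3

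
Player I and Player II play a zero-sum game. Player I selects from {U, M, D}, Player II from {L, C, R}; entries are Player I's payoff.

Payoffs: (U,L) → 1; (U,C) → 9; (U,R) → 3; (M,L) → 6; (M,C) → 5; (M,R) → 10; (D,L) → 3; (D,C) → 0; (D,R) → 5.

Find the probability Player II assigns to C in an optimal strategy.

Row minima: U → 1, M → 5, D → 0; maximin = 5.
Column maxima: L → 6, C → 9, R → 10; minimax = 6.
5 ≠ 6, so there is no saddle point; optimal play is mixed.
D is strictly dominated by M, so Player I never plays it.
R is strictly dominated by L (it gives Player I strictly more in every row), so Player II never plays it.
On the remaining 2×2 (U, M vs L, C):
Let Player I play U with probability p. Expected payoff against L: 1p + 6(1−p) = −5p + 6; against C: 9p + 5(1−p) = 4p + 5.
Setting these equal: −5p + 6 = 4p + 5 ⇒ −9p = -1 ⇒ p = 1/9, and the value is (-5)·(1/9) + 6 = 49/9.
For Player II: with q = P(L), equating U's and M's payoffs gives −8q + 9 = q + 5 ⇒ q = 4/9.

5/9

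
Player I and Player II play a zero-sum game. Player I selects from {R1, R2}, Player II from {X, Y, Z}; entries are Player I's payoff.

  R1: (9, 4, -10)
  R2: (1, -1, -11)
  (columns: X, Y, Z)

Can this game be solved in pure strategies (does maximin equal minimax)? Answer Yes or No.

Yes

Row minima: R1 → -10, R2 → -11; maximin = -10.
Column maxima: X → 9, Y → 4, Z → -10; minimax = -10.
maximin = minimax = -10, so a saddle point exists.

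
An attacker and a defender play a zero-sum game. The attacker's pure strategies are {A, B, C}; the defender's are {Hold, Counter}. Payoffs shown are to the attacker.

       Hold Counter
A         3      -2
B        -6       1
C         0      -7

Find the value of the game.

-3/4

Row minima: A → -2, B → -6, C → -7; maximin = -2.
Column maxima: Hold → 3, Counter → 1; minimax = 1.
-2 ≠ 1, so there is no saddle point; optimal play is mixed.
C is strictly dominated by A, so the attacker never plays it.
On the remaining 2×2 (A, B vs Hold, Counter):
Let the attacker play A with probability p. Expected payoff against Hold: 3p + (-6)(1−p) = 9p − 6; against Counter: (-2)p + 1(1−p) = −3p + 1.
Setting these equal: 9p − 6 = −3p + 1 ⇒ 12p = 7 ⇒ p = 7/12, and the value is (9)·(7/12) − 6 = -3/4.
For the defender: with q = P(Hold), equating A's and B's payoffs gives 5q − 2 = −7q + 1 ⇒ q = 1/4.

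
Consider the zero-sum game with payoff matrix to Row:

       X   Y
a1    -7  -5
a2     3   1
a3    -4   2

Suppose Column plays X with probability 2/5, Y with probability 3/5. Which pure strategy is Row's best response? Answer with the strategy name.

Expected payoff of a1: (2/5)·(-7) + (3/5)·(-5) = -29/5.
Expected payoff of a2: (2/5)·3 + (3/5)·1 = 9/5.
Expected payoff of a3: (2/5)·(-4) + (3/5)·2 = -2/5.
The largest is 9/5, so Row's best response is a2.

a2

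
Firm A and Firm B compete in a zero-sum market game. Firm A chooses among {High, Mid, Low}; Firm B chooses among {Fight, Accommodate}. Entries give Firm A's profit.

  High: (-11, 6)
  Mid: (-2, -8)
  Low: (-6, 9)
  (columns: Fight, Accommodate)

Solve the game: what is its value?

-22/7

Row minima: High → -11, Mid → -8, Low → -6; maximin = -6.
Column maxima: Fight → -2, Accommodate → 9; minimax = -2.
-6 ≠ -2, so there is no saddle point; optimal play is mixed.
High is strictly dominated by Low, so Firm A never plays it.
On the remaining 2×2 (Mid, Low vs Fight, Accommodate):
Let Firm A play Mid with probability p. Expected payoff against Fight: (-2)p + (-6)(1−p) = 4p − 6; against Accommodate: (-8)p + 9(1−p) = −17p + 9.
Setting these equal: 4p − 6 = −17p + 9 ⇒ 21p = 15 ⇒ p = 5/7, and the value is (4)·(5/7) − 6 = -22/7.
For Firm B: with q = P(Fight), equating Mid's and Low's payoffs gives 6q − 8 = −15q + 9 ⇒ q = 17/21.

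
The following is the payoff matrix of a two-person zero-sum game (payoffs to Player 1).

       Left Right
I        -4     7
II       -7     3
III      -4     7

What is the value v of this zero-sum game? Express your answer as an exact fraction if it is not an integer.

Row minima: I → -4, II → -7, III → -4; maximin = -4.
Column maxima: Left → -4, Right → 7; minimax = -4.
Since maximin = minimax = -4, there is a saddle point and the value is -4.

-4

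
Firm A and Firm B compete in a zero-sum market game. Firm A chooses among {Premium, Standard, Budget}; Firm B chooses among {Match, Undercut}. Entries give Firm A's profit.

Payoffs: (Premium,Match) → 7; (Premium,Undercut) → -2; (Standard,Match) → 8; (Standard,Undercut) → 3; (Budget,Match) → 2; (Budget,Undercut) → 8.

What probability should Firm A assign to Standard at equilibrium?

Row minima: Premium → -2, Standard → 3, Budget → 2; maximin = 3.
Column maxima: Match → 8, Undercut → 8; minimax = 8.
3 ≠ 8, so there is no saddle point; optimal play is mixed.
Premium is strictly dominated by Standard, so Firm A never plays it.
On the remaining 2×2 (Standard, Budget vs Match, Undercut):
Let Firm A play Standard with probability p. Expected payoff against Match: 8p + 2(1−p) = 6p + 2; against Undercut: 3p + 8(1−p) = −5p + 8.
Setting these equal: 6p + 2 = −5p + 8 ⇒ 11p = 6 ⇒ p = 6/11, and the value is (6)·(6/11) + 2 = 58/11.
For Firm B: with q = P(Match), equating Standard's and Budget's payoffs gives 5q + 3 = −6q + 8 ⇒ q = 5/11.

6/11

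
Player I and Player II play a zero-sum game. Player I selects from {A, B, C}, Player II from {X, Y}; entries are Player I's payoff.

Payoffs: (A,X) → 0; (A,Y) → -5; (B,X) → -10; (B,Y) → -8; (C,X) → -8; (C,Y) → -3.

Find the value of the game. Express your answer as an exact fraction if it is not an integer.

-4

Row minima: A → -5, B → -10, C → -8; maximin = -5.
Column maxima: X → 0, Y → -3; minimax = -3.
-5 ≠ -3, so there is no saddle point; optimal play is mixed.
B is strictly dominated by A, so Player I never plays it.
On the remaining 2×2 (A, C vs X, Y):
Let Player I play A with probability p. Expected payoff against X: 0p + (-8)(1−p) = 8p − 8; against Y: (-5)p + (-3)(1−p) = −2p − 3.
Setting these equal: 8p − 8 = −2p − 3 ⇒ 10p = 5 ⇒ p = 1/2, and the value is (8)·(1/2) − 8 = -4.
For Player II: with q = P(X), equating A's and C's payoffs gives 5q − 5 = −5q − 3 ⇒ q = 1/5.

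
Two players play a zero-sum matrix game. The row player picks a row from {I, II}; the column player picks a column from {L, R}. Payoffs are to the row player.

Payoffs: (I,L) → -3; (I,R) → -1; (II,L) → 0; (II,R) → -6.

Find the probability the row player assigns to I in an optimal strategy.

Row minima: I → -3, II → -6; maximin = -3.
Column maxima: L → 0, R → -1; minimax = -1.
-3 ≠ -1, so there is no saddle point; optimal play is mixed.
Let the row player play I with probability p. Expected payoff against L: (-3)p + 0(1−p) = −3p; against R: (-1)p + (-6)(1−p) = 5p − 6.
Setting these equal: −3p = 5p − 6 ⇒ −8p = -6 ⇒ p = 3/4, and the value is (-3)·(3/4) = -9/4.
For the column player: with q = P(L), equating I's and II's payoffs gives −2q − 1 = 6q − 6 ⇒ q = 5/8.

3/4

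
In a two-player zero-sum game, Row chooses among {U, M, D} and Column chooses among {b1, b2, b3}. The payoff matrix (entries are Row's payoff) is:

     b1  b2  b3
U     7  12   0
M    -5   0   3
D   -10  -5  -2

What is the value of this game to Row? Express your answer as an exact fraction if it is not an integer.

7/5

Row minima: U → 0, M → -5, D → -10; maximin = 0.
Column maxima: b1 → 7, b2 → 12, b3 → 3; minimax = 3.
0 ≠ 3, so there is no saddle point; optimal play is mixed.
D is strictly dominated by U, so Row never plays it.
b2 is strictly dominated by b1 (it gives Row strictly more in every row), so Column never plays it.
On the remaining 2×2 (U, M vs b1, b3):
Let Row play U with probability p. Expected payoff against b1: 7p + (-5)(1−p) = 12p − 5; against b3: 0p + 3(1−p) = −3p + 3.
Setting these equal: 12p − 5 = −3p + 3 ⇒ 15p = 8 ⇒ p = 8/15, and the value is (12)·(8/15) − 5 = 7/5.
For Column: with q = P(b1), equating U's and M's payoffs gives 7q = −8q + 3 ⇒ q = 1/5.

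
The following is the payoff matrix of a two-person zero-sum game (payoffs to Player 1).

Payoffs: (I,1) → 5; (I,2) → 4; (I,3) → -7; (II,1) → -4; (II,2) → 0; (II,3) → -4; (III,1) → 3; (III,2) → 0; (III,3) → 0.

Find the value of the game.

0

Row minima: I → -7, II → -4, III → 0; maximin = 0.
Column maxima: 1 → 5, 2 → 4, 3 → 0; minimax = 0.
Since maximin = minimax = 0, there is a saddle point and the value is 0.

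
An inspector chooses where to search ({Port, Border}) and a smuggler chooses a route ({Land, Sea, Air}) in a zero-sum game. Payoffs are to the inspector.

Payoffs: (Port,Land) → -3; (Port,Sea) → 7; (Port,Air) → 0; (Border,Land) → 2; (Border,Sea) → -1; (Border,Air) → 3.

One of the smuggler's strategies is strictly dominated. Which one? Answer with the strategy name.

Air

Land holds the inspector's payoff strictly below Air in every row: -3 < 0, 2 < 3.
So Air is strictly dominated for the smuggler.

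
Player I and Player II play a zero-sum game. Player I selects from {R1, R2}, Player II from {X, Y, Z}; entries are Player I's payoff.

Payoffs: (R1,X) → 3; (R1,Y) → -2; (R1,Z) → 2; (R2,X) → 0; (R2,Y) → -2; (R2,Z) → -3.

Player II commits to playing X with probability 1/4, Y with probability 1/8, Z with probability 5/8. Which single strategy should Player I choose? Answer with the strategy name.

R1

Expected payoff of R1: (1/4)·3 + (1/8)·(-2) + (5/8)·2 = 7/4.
Expected payoff of R2: (1/4)·0 + (1/8)·(-2) + (5/8)·(-3) = -17/8.
The largest is 7/4, so Player I's best response is R1.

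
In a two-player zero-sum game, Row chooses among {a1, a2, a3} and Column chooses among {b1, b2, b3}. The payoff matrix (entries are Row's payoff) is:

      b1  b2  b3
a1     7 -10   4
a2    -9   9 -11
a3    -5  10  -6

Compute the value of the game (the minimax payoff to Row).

-2/3

Row minima: a1 → -10, a2 → -11, a3 → -6; maximin = -6.
Column maxima: b1 → 7, b2 → 10, b3 → 4; minimax = 4.
-6 ≠ 4, so there is no saddle point; optimal play is mixed.
a2 is strictly dominated by a3, so Row never plays it.
b1 is strictly dominated by b3 (it gives Row strictly more in every row), so Column never plays it.
On the remaining 2×2 (a1, a3 vs b2, b3):
Let Row play a1 with probability p. Expected payoff against b2: (-10)p + 10(1−p) = −20p + 10; against b3: 4p + (-6)(1−p) = 10p − 6.
Setting these equal: −20p + 10 = 10p − 6 ⇒ −30p = -16 ⇒ p = 8/15, and the value is (-20)·(8/15) + 10 = -2/3.
For Column: with q = P(b2), equating a1's and a3's payoffs gives −14q + 4 = 16q − 6 ⇒ q = 1/3.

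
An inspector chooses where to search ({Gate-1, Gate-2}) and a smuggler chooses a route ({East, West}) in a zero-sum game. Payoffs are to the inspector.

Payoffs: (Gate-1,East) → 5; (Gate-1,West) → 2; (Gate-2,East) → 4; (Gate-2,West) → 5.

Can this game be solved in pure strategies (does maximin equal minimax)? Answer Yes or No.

Row minima: Gate-1 → 2, Gate-2 → 4; maximin = 4.
Column maxima: East → 5, West → 5; minimax = 5.
4 ≠ 5, so no pure-strategy equilibrium exists.

No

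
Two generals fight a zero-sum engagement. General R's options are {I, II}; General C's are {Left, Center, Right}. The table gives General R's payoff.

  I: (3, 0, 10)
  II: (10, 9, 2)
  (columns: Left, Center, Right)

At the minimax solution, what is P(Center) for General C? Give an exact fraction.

8/17

Row minima: I → 0, II → 2; maximin = 2.
Column maxima: Left → 10, Center → 9, Right → 10; minimax = 9.
2 ≠ 9, so there is no saddle point; optimal play is mixed.
Left is strictly dominated by Center (it gives General R strictly more in every row), so General C never plays it.
On the remaining 2×2 (I, II vs Center, Right):
Let General R play I with probability p. Expected payoff against Center: 0p + 9(1−p) = −9p + 9; against Right: 10p + 2(1−p) = 8p + 2.
Setting these equal: −9p + 9 = 8p + 2 ⇒ −17p = -7 ⇒ p = 7/17, and the value is (-9)·(7/17) + 9 = 90/17.
For General C: with q = P(Center), equating I's and II's payoffs gives −10q + 10 = 7q + 2 ⇒ q = 8/17.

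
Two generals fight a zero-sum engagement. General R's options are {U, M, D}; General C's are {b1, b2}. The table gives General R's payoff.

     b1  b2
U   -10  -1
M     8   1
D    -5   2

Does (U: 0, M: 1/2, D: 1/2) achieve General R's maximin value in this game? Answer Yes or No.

Against b1 this mix gives (1/2)·8 + (1/2)·(-5) = 3/2.
Against b2 this mix gives (1/2)·1 + (1/2)·2 = 3/2.
All of General C's active replies (b1, b2) yield 3/2, and no column does worse for General R. The mix makes General C indifferent and guarantees 3/2, so it is optimal.

Yes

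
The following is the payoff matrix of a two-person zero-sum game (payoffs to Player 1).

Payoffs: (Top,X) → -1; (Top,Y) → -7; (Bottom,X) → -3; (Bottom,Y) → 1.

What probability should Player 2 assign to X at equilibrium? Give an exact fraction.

4/5

Row minima: Top → -7, Bottom → -3; maximin = -3.
Column maxima: X → -1, Y → 1; minimax = -1.
-3 ≠ -1, so there is no saddle point; optimal play is mixed.
Let Player 1 play Top with probability p. Expected payoff against X: (-1)p + (-3)(1−p) = 2p − 3; against Y: (-7)p + 1(1−p) = −8p + 1.
Setting these equal: 2p − 3 = −8p + 1 ⇒ 10p = 4 ⇒ p = 2/5, and the value is (2)·(2/5) − 3 = -11/5.
For Player 2: with q = P(X), equating Top's and Bottom's payoffs gives 6q − 7 = −4q + 1 ⇒ q = 4/5.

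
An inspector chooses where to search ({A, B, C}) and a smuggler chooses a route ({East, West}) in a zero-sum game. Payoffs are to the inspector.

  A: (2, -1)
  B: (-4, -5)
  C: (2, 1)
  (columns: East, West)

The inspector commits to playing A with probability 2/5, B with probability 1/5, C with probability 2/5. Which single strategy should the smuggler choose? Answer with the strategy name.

If the smuggler plays East, the inspector's expected payoff is (2/5)·2 + (1/5)·(-4) + (2/5)·2 = 4/5.
If the smuggler plays West, the inspector's expected payoff is (2/5)·(-1) + (1/5)·(-5) + (2/5)·1 = -1.
The smuggler minimizes the inspector's payoff; the smallest is -1, so the best response is West.

West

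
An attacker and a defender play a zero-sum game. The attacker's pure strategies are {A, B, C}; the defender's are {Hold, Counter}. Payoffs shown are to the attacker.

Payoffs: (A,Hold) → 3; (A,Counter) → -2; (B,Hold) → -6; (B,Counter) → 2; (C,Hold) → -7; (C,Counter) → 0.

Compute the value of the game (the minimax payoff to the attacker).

-6/13

Row minima: A → -2, B → -6, C → -7; maximin = -2.
Column maxima: Hold → 3, Counter → 2; minimax = 2.
-2 ≠ 2, so there is no saddle point; optimal play is mixed.
C is strictly dominated by B, so the attacker never plays it.
On the remaining 2×2 (A, B vs Hold, Counter):
Let the attacker play A with probability p. Expected payoff against Hold: 3p + (-6)(1−p) = 9p − 6; against Counter: (-2)p + 2(1−p) = −4p + 2.
Setting these equal: 9p − 6 = −4p + 2 ⇒ 13p = 8 ⇒ p = 8/13, and the value is (9)·(8/13) − 6 = -6/13.
For the defender: with q = P(Hold), equating A's and B's payoffs gives 5q − 2 = −8q + 2 ⇒ q = 4/13.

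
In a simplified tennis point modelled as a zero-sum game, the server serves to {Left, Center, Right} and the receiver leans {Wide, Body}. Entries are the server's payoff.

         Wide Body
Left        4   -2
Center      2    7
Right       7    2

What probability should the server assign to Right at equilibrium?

Row minima: Left → -2, Center → 2, Right → 2; maximin = 2.
Column maxima: Wide → 7, Body → 7; minimax = 7.
2 ≠ 7, so there is no saddle point; optimal play is mixed.
Left is strictly dominated by Right, so the server never plays it.
On the remaining 2×2 (Center, Right vs Wide, Body):
Let the server play Center with probability p. Expected payoff against Wide: 2p + 7(1−p) = −5p + 7; against Body: 7p + 2(1−p) = 5p + 2.
Setting these equal: −5p + 7 = 5p + 2 ⇒ −10p = -5 ⇒ p = 1/2, and the value is (-5)·(1/2) + 7 = 9/2.
For the receiver: with q = P(Wide), equating Center's and Right's payoffs gives −5q + 7 = 5q + 2 ⇒ q = 1/2.

1/2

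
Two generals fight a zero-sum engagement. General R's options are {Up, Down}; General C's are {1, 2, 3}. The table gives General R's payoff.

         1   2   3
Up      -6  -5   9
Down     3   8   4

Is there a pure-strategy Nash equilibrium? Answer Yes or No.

Row minima: Up → -6, Down → 3; maximin = 3.
Column maxima: 1 → 3, 2 → 8, 3 → 9; minimax = 3.
maximin = minimax = 3, so a saddle point exists.

Yes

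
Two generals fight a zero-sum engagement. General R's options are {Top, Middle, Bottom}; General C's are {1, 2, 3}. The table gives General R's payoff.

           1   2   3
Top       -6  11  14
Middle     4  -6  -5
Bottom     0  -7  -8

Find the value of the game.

8/27

Row minima: Top → -6, Middle → -6, Bottom → -8; maximin = -6.
Column maxima: 1 → 4, 2 → 11, 3 → 14; minimax = 4.
-6 ≠ 4, so there is no saddle point; optimal play is mixed.
Bottom is strictly dominated by Middle, so General R never plays it.
With Bottom eliminated, 3 is strictly dominated by 2 (it gives General R strictly more in every remaining row), so General C never plays it.
On the remaining 2×2 (Top, Middle vs 1, 2):
Let General R play Top with probability p. Expected payoff against 1: (-6)p + 4(1−p) = −10p + 4; against 2: 11p + (-6)(1−p) = 17p − 6.
Setting these equal: −10p + 4 = 17p − 6 ⇒ −27p = -10 ⇒ p = 10/27, and the value is (-10)·(10/27) + 4 = 8/27.
For General C: with q = P(1), equating Top's and Middle's payoffs gives −17q + 11 = 10q − 6 ⇒ q = 17/27.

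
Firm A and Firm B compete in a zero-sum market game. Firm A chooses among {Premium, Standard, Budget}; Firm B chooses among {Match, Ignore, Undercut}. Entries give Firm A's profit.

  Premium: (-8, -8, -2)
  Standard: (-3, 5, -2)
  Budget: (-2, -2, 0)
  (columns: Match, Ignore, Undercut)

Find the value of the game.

Row minima: Premium → -8, Standard → -3, Budget → -2; maximin = -2.
Column maxima: Match → -2, Ignore → 5, Undercut → 0; minimax = -2.
Since maximin = minimax = -2, there is a saddle point and the value is -2.

-2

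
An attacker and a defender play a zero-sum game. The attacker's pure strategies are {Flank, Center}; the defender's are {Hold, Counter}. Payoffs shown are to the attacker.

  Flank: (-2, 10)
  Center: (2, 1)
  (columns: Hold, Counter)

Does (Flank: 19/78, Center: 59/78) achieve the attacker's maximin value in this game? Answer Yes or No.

Against Hold this mix gives (19/78)·(-2) + (59/78)·2 = 40/39.
Against Counter this mix gives (19/78)·10 + (59/78)·1 = 83/26.
The defender will play Hold, holding the attacker to 40/39. Shifting weight toward the row that does better against Hold would raise this floor (the equalizing mix achieves 22/13 against both Hold and Counter), so the proposed strategy is not optimal.

No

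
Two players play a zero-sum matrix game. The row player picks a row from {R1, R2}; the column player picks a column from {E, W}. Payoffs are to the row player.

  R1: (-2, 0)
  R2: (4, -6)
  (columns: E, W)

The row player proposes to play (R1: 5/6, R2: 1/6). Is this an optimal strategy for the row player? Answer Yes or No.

Against E this mix gives (5/6)·(-2) + (1/6)·4 = -1.
Against W this mix gives (5/6)·0 + (1/6)·(-6) = -1.
All of the column player's active replies (E, W) yield -1, and no column does worse for the row player. The mix makes the column player indifferent and guarantees -1, so it is optimal.

Yes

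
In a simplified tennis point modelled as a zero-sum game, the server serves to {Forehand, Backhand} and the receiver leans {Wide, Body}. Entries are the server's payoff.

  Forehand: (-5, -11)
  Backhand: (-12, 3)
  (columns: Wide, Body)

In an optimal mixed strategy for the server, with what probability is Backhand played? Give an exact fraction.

2/7

Row minima: Forehand → -11, Backhand → -12; maximin = -11.
Column maxima: Wide → -5, Body → 3; minimax = -5.
-11 ≠ -5, so there is no saddle point; optimal play is mixed.
Let the server play Forehand with probability p. Expected payoff against Wide: (-5)p + (-12)(1−p) = 7p − 12; against Body: (-11)p + 3(1−p) = −14p + 3.
Setting these equal: 7p − 12 = −14p + 3 ⇒ 21p = 15 ⇒ p = 5/7, and the value is (7)·(5/7) − 12 = -7.
For the receiver: with q = P(Wide), equating Forehand's and Backhand's payoffs gives 6q − 11 = −15q + 3 ⇒ q = 2/3.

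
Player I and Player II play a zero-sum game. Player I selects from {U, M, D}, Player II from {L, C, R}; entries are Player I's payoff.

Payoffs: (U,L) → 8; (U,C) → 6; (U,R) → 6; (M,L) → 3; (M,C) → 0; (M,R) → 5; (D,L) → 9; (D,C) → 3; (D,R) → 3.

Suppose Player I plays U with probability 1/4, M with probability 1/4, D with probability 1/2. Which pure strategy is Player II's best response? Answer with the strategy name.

If Player II plays L, Player I's expected payoff is (1/4)·8 + (1/4)·3 + (1/2)·9 = 29/4.
If Player II plays C, Player I's expected payoff is (1/4)·6 + (1/4)·0 + (1/2)·3 = 3.
If Player II plays R, Player I's expected payoff is (1/4)·6 + (1/4)·5 + (1/2)·3 = 17/4.
Player II minimizes Player I's payoff; the smallest is 3, so the best response is C.

C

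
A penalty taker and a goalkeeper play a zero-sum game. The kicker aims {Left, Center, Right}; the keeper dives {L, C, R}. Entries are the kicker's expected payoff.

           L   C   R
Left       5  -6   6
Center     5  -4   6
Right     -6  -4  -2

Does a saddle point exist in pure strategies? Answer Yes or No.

Row minima: Left → -6, Center → -4, Right → -6; maximin = -4.
Column maxima: L → 5, C → -4, R → 6; minimax = -4.
maximin = minimax = -4, so a saddle point exists.

Yes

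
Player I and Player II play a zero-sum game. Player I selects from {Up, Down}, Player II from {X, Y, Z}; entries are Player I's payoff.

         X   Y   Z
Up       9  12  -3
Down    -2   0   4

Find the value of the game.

Row minima: Up → -3, Down → -2; maximin = -2.
Column maxima: X → 9, Y → 12, Z → 4; minimax = 4.
-2 ≠ 4, so there is no saddle point; optimal play is mixed.
Y is strictly dominated by X (it gives Player I strictly more in every row), so Player II never plays it.
On the remaining 2×2 (Up, Down vs X, Z):
Let Player I play Up with probability p. Expected payoff against X: 9p + (-2)(1−p) = 11p − 2; against Z: (-3)p + 4(1−p) = −7p + 4.
Setting these equal: 11p − 2 = −7p + 4 ⇒ 18p = 6 ⇒ p = 1/3, and the value is (11)·(1/3) − 2 = 5/3.
For Player II: with q = P(X), equating Up's and Down's payoffs gives 12q − 3 = −6q + 4 ⇒ q = 7/18.

5/3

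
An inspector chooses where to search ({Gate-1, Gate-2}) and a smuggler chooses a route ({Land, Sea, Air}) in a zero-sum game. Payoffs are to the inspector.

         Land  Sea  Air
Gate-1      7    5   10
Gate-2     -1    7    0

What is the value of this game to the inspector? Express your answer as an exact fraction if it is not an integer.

Row minima: Gate-1 → 5, Gate-2 → -1; maximin = 5.
Column maxima: Land → 7, Sea → 7, Air → 10; minimax = 7.
5 ≠ 7, so there is no saddle point; optimal play is mixed.
Air is strictly dominated by Land (it gives the inspector strictly more in every row), so the smuggler never plays it.
On the remaining 2×2 (Gate-1, Gate-2 vs Land, Sea):
Let the inspector play Gate-1 with probability p. Expected payoff against Land: 7p + (-1)(1−p) = 8p − 1; against Sea: 5p + 7(1−p) = −2p + 7.
Setting these equal: 8p − 1 = −2p + 7 ⇒ 10p = 8 ⇒ p = 4/5, and the value is (8)·(4/5) − 1 = 27/5.
For the smuggler: with q = P(Land), equating Gate-1's and Gate-2's payoffs gives 2q + 5 = −8q + 7 ⇒ q = 1/5.

27/5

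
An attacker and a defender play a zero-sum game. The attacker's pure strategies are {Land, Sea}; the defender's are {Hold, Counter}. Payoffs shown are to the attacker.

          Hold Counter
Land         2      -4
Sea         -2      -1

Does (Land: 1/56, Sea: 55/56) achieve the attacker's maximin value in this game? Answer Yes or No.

Against Hold this mix gives (1/56)·2 + (55/56)·(-2) = -27/14.
Against Counter this mix gives (1/56)·(-4) + (55/56)·(-1) = -59/56.
The defender will play Hold, holding the attacker to -27/14. Shifting weight toward the row that does better against Hold would raise this floor (the equalizing mix achieves -10/7 against both Hold and Counter), so the proposed strategy is not optimal.

No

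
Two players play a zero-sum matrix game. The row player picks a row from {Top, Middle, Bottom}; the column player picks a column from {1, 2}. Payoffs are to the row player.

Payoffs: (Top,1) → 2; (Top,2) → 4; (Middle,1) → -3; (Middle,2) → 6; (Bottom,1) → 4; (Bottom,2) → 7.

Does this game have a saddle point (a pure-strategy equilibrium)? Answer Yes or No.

Yes

Row minima: Top → 2, Middle → -3, Bottom → 4; maximin = 4.
Column maxima: 1 → 4, 2 → 7; minimax = 4.
maximin = minimax = 4, so a saddle point exists.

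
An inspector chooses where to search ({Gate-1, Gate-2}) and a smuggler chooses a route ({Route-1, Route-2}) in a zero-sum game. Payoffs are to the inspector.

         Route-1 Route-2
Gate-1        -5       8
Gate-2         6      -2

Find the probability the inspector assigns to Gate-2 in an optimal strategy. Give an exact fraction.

Row minima: Gate-1 → -5, Gate-2 → -2; maximin = -2.
Column maxima: Route-1 → 6, Route-2 → 8; minimax = 6.
-2 ≠ 6, so there is no saddle point; optimal play is mixed.
Let the inspector play Gate-1 with probability p. Expected payoff against Route-1: (-5)p + 6(1−p) = −11p + 6; against Route-2: 8p + (-2)(1−p) = 10p − 2.
Setting these equal: −11p + 6 = 10p − 2 ⇒ −21p = -8 ⇒ p = 8/21, and the value is (-11)·(8/21) + 6 = 38/21.
For the smuggler: with q = P(Route-1), equating Gate-1's and Gate-2's payoffs gives −13q + 8 = 8q − 2 ⇒ q = 10/21.

13/21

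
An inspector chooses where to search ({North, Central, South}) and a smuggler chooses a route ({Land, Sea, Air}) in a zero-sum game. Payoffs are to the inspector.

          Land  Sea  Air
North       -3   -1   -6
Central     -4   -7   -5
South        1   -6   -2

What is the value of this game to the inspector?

-34/9

Row minima: North → -6, Central → -7, South → -6; maximin = -6.
Column maxima: Land → 1, Sea → -1, Air → -2; minimax = -2.
-6 ≠ -2, so there is no saddle point; optimal play is mixed.
Central is strictly dominated by South, so the inspector never plays it.
Land is strictly dominated by Air (it gives the inspector strictly more in every row), so the smuggler never plays it.
On the remaining 2×2 (North, South vs Sea, Air):
Let the inspector play North with probability p. Expected payoff against Sea: (-1)p + (-6)(1−p) = 5p − 6; against Air: (-6)p + (-2)(1−p) = −4p − 2.
Setting these equal: 5p − 6 = −4p − 2 ⇒ 9p = 4 ⇒ p = 4/9, and the value is (5)·(4/9) − 6 = -34/9.
For the smuggler: with q = P(Sea), equating North's and South's payoffs gives 5q − 6 = −4q − 2 ⇒ q = 4/9.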